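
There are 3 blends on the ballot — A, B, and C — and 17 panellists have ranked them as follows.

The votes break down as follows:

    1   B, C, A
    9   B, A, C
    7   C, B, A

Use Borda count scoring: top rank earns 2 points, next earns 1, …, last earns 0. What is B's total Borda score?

Borda scores:
  A: 0 + 9·1 + 7·0 = 9
  B: 2 + 9·2 + 7·1 = 27
  C: 1 + 9·0 + 7·2 = 15

27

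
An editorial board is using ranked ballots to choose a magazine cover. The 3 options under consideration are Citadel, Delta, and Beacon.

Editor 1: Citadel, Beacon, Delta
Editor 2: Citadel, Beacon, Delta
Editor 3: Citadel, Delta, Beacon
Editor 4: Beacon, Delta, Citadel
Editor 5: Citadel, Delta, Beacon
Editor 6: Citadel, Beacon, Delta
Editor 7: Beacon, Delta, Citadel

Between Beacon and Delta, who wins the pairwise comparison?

Beacon

Ballots ranking Beacon above Delta: 5.
Ballots ranking Delta above Beacon: 2.
Beacon wins the head-to-head, 5–2.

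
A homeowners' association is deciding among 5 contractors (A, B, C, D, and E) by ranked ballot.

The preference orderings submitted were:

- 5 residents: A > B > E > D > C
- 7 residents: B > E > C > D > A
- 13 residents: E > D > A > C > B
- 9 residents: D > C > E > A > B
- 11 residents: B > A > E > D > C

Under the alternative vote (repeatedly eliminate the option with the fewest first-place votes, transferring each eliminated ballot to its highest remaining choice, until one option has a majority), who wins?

Round 1: B 18, E 13, D 9, A 5, C 0. C has the fewest and is eliminated.
Round 2: B 18, E 13, D 9, A 5. A has the fewest and is eliminated.
Round 3: B 23, E 13, D 9. B has a majority.

B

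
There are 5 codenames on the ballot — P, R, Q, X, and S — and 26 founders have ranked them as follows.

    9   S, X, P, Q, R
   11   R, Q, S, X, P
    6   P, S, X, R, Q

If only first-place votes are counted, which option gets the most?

First-place vote totals:
  P: 6
  R: 11
  Q: 0
  X: 0
  S: 9
R has the most first-place votes.

R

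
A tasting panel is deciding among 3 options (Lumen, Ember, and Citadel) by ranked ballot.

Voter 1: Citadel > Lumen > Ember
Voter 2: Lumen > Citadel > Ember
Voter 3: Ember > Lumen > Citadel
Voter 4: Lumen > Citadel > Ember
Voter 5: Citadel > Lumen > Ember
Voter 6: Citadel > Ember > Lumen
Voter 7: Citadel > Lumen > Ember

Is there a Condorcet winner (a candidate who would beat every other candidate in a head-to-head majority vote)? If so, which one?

Citadel

Head-to-head results (7 voters total):
Lumen vs Ember: Lumen wins 5–2.
Lumen vs Citadel: Citadel wins 4–3.
Ember vs Citadel: Citadel wins 6–1.
Citadel beats each rival — Lumen (4–3), Ember (6–1) — so Citadel is the Condorcet winner.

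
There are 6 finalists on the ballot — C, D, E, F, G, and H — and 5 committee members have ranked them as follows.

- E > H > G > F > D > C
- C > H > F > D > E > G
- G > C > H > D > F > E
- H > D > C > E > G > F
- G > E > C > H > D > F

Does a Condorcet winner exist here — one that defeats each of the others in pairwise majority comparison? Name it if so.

None — there is no Condorcet winner

Head-to-head results (5 voters total):
C vs D: C wins 3–2.
C vs E: C wins 3–2.
C vs F: C wins 4–1.
C vs G: G wins 3–2.
C vs H: C wins 3–2.
D vs E: D wins 3–2.
D vs F: D wins 3–2.
D vs G: G wins 3–2.
D vs H: H wins 5–0.
E vs F: E wins 3–2.
E vs G: E wins 3–2.
E vs H: H wins 3–2.
F vs G: G wins 4–1.
F vs H: H wins 5–0.
G vs H: H wins 3–2.
No candidate beats all others: C beats E beats G beats C, a majority cycle.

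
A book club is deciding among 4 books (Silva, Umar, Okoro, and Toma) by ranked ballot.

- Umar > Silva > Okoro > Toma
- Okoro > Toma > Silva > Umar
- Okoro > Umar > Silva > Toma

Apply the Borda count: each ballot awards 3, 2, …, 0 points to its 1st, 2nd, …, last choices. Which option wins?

Borda scores:
  Silva: 2 + 1 + 1 = 4
  Umar: 3 + 0 + 2 = 5
  Okoro: 1 + 3 + 3 = 7
  Toma: 0 + 2 + 0 = 2
Okoro has the highest total.

Okoro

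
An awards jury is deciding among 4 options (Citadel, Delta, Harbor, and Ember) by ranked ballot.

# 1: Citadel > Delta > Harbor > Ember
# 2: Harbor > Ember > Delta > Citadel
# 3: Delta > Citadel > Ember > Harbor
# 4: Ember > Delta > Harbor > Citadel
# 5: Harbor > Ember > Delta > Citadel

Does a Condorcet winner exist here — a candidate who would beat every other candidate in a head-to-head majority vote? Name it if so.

Head-to-head results (5 voters total):
Citadel vs Delta: Delta wins 4–1.
Citadel vs Harbor: Harbor wins 3–2.
Citadel vs Ember: Ember wins 3–2.
Delta vs Harbor: Delta wins 3–2.
Delta vs Ember: Ember wins 3–2.
Harbor vs Ember: Harbor wins 3–2.
No candidate beats all others: Delta beats Harbor beats Ember beats Delta, a majority cycle.

No Condorcet winner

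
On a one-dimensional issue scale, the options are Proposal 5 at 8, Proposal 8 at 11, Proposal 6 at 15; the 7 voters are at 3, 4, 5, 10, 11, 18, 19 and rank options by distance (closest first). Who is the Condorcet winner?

With single-peaked preferences on a line, the Condorcet winner is the candidate closest to the median voter.
The median voter (position 10) is closest to Proposal 8 at 11.
Check: Proposal 8 vs Proposal 5 — voters closer to Proposal 8: 4 of 7.

Proposal 8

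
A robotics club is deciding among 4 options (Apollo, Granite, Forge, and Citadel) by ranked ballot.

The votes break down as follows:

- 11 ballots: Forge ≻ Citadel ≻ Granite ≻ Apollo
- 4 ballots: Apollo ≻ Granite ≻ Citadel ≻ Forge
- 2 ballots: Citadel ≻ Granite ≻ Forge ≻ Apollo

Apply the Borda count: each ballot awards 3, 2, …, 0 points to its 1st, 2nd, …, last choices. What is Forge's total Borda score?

35

Borda scores:
  Apollo: 11·0 + 4·3 + 2·0 = 12
  Granite: 11·1 + 4·2 + 2·2 = 23
  Forge: 11·3 + 4·0 + 2·1 = 35
  Citadel: 11·2 + 4·1 + 2·3 = 32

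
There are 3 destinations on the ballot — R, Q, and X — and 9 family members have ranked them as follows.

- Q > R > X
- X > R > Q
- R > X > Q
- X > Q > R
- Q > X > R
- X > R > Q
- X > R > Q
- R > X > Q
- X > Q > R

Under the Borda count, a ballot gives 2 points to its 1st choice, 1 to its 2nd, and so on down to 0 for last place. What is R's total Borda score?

8

Borda scores:
  R: 1 + 1 + 2 + 0 + 0 + 1 + 1 + 2 + 0 = 8
  Q: 2 + 0 + 0 + 1 + 2 + 0 + 0 + 0 + 1 = 6
  X: 0 + 2 + 1 + 2 + 1 + 2 + 2 + 1 + 2 = 13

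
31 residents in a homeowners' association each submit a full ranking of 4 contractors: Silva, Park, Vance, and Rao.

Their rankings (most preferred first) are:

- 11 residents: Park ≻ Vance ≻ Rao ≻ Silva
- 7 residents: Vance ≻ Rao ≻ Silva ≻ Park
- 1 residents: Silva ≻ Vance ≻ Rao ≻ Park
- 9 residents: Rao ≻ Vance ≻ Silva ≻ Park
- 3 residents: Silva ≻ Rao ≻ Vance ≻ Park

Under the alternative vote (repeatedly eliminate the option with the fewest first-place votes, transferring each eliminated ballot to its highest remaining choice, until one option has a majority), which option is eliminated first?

Round 1: Park 11, Rao 9, Vance 7, Silva 4. Silva has the fewest and is eliminated.
Round 2: Rao 12, Park 11, Vance 8. Vance has the fewest and is eliminated.
Round 3: Rao 20, Park 11. Rao has a majority.

Silva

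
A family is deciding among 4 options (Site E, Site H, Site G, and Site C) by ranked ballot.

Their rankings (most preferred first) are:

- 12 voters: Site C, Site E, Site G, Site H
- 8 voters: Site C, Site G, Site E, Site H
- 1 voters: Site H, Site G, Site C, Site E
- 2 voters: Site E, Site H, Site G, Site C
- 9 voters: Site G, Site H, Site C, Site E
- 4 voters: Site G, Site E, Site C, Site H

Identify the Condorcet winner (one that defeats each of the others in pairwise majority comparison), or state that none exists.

Site C

Head-to-head results (36 voters total):
Site E vs Site H: Site E wins 26–10.
Site E vs Site G: Site G wins 22–14.
Site E vs Site C: Site C wins 30–6.
Site H vs Site G: Site G wins 33–3.
Site H vs Site C: Site C wins 24–12.
Site G vs Site C: Site C wins 20–16.
Site C beats each rival — Site E (30–6), Site H (24–12), Site G (20–16) — so Site C is the Condorcet winner.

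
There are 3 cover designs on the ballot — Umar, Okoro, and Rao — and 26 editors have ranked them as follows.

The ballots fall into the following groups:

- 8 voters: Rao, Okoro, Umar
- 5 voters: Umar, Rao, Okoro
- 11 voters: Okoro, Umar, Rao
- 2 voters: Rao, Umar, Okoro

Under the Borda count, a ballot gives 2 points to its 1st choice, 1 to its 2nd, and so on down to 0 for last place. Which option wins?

Borda scores:
  Umar: 8·0 + 5·2 + 11·1 + 2·1 = 23
  Okoro: 8·1 + 5·0 + 11·2 + 2·0 = 30
  Rao: 8·2 + 5·1 + 11·0 + 2·2 = 25
Okoro has the highest total.

Okoro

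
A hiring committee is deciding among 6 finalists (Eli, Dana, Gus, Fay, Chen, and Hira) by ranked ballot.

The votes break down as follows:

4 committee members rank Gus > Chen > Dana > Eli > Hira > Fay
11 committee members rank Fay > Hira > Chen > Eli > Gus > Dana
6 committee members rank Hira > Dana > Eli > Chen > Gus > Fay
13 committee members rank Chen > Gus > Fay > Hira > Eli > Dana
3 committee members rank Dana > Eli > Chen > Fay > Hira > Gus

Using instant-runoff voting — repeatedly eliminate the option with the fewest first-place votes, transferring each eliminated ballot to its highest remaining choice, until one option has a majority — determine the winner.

Round 1: Chen 13, Fay 11, Hira 6, Gus 4, Dana 3, Eli 0. Eli has the fewest and is eliminated.
Round 2: Chen 13, Fay 11, Hira 6, Gus 4, Dana 3. Dana has the fewest and is eliminated.
Round 3: Chen 16, Fay 11, Hira 6, Gus 4. Gus has the fewest and is eliminated.
Round 4: Chen 20, Fay 11, Hira 6. Chen has a majority.

Chen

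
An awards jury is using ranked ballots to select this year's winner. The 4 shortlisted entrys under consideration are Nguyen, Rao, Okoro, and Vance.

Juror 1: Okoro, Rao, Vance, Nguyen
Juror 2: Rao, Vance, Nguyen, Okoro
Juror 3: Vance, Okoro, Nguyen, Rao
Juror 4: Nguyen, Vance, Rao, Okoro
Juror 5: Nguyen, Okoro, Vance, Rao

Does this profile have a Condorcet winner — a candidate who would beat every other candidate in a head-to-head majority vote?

Yes

Head-to-head results (5 voters total):
Nguyen vs Rao: Nguyen wins 3–2.
Nguyen vs Okoro: Nguyen wins 3–2.
Nguyen vs Vance: Vance wins 3–2.
Rao vs Okoro: Okoro wins 3–2.
Rao vs Vance: Vance wins 3–2.
Okoro vs Vance: Vance wins 3–2.
Vance beats each rival — Nguyen (3–2), Rao (3–2), Okoro (3–2) — so Vance is the Condorcet winner.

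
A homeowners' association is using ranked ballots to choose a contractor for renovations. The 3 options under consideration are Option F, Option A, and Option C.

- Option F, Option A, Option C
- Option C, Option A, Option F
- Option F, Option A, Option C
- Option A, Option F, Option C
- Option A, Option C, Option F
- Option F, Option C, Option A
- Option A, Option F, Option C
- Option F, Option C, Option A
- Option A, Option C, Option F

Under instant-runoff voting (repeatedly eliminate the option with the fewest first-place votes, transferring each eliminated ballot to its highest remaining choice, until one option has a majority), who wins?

Round 1: Option F 4, Option A 4, Option C 1. Option C has the fewest and is eliminated.
Round 2: Option A 5, Option F 4. Option A has a majority.

Option A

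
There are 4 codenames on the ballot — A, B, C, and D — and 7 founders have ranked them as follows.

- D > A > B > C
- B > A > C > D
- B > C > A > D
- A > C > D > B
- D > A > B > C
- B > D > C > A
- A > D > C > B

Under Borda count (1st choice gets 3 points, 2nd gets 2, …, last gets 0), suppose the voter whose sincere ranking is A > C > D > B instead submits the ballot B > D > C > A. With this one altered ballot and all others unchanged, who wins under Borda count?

Borda totals with the altered ballot: A 10, B 14, C 6, D 12.
The switch changes the winner from A to B.

B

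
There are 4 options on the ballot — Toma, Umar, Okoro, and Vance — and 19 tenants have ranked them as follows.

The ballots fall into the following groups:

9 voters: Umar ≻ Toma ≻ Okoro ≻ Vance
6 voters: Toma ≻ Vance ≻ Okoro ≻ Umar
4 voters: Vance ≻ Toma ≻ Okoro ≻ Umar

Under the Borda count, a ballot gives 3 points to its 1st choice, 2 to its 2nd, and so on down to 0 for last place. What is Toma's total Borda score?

Borda scores:
  Toma: 9·2 + 6·3 + 4·2 = 44
  Umar: 9·3 + 6·0 + 4·0 = 27
  Okoro: 9·1 + 6·1 + 4·1 = 19
  Vance: 9·0 + 6·2 + 4·3 = 24

44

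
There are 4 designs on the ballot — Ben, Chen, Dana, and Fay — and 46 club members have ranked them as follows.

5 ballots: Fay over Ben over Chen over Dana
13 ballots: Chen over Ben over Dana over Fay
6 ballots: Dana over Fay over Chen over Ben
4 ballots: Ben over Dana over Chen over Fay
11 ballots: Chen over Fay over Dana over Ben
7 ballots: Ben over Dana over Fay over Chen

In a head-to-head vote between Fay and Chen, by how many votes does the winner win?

10

Ballots ranking Fay above Chen: 5+6+7 = 18.
Ballots ranking Chen above Fay: 13+4+11 = 28.
Chen wins 28–18, a margin of 10.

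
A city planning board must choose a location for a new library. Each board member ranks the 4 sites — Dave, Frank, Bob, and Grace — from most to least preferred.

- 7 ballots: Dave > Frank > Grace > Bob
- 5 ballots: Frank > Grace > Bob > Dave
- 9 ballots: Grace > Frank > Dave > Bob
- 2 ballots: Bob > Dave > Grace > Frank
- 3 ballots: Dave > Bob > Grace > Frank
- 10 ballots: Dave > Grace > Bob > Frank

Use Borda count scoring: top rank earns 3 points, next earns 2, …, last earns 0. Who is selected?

Borda scores:
  Dave: 7·3 + 5·0 + 9·1 + 2·2 + 3·3 + 10·3 = 73
  Frank: 7·2 + 5·3 + 9·2 + 2·0 + 3·0 + 10·0 = 47
  Bob: 7·0 + 5·1 + 9·0 + 2·3 + 3·2 + 10·1 = 27
  Grace: 7·1 + 5·2 + 9·3 + 2·1 + 3·1 + 10·2 = 69
Dave has the highest total.

Dave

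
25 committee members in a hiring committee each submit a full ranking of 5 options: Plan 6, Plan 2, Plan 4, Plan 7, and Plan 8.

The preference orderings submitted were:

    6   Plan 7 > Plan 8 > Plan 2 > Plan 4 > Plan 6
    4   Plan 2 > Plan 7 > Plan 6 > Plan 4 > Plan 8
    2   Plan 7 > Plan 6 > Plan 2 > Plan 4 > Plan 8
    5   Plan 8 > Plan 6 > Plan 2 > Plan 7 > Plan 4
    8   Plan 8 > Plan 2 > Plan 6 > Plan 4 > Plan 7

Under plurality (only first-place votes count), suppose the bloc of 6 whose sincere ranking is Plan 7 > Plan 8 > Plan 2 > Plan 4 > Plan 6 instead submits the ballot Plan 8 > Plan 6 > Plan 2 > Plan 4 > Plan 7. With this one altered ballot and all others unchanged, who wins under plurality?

First-place totals with the altered ballot: Plan 6 0, Plan 2 4, Plan 4 0, Plan 7 2, Plan 8 19.
The winner is unchanged: still Plan 8.

Plan 8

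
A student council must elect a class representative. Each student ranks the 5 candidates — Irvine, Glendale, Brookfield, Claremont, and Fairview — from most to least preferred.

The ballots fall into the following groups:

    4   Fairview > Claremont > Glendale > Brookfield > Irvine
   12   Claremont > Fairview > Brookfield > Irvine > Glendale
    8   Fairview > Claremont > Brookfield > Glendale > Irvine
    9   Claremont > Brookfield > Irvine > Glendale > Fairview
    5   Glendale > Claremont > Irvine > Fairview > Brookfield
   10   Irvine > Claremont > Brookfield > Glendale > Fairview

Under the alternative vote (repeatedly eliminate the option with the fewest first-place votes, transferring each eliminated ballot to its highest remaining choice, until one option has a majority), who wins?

Round 1: Claremont 21, Fairview 12, Irvine 10, Glendale 5, Brookfield 0. Brookfield has the fewest and is eliminated.
Round 2: Claremont 21, Fairview 12, Irvine 10, Glendale 5. Glendale has the fewest and is eliminated.
Round 3: Claremont 26, Fairview 12, Irvine 10. Claremont has a majority.

Claremont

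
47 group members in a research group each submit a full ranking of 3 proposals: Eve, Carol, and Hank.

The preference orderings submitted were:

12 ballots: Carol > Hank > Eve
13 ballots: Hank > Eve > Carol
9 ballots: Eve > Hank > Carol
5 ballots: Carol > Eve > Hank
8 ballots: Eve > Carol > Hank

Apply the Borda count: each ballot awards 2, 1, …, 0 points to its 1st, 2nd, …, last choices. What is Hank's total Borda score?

Borda scores:
  Eve: 12·0 + 13·1 + 9·2 + 5·1 + 8·2 = 52
  Carol: 12·2 + 13·0 + 9·0 + 5·2 + 8·1 = 42
  Hank: 12·1 + 13·2 + 9·1 + 5·0 + 8·0 = 47

47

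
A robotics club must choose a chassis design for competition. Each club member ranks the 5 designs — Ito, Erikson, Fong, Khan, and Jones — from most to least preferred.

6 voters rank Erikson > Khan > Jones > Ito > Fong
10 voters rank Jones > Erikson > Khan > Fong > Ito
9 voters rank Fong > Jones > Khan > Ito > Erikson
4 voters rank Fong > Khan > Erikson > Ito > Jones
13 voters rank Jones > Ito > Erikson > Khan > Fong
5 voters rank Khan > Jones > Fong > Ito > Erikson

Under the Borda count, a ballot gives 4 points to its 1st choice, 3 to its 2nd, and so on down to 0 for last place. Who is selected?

Borda scores:
  Ito: 6·1 + 10·0 + 9·1 + 4·1 + 13·3 + 5·1 = 63
  Erikson: 6·4 + 10·3 + 9·0 + 4·2 + 13·2 + 5·0 = 88
  Fong: 6·0 + 10·1 + 9·4 + 4·4 + 13·0 + 5·2 = 72
  Khan: 6·3 + 10·2 + 9·2 + 4·3 + 13·1 + 5·4 = 101
  Jones: 6·2 + 10·4 + 9·3 + 4·0 + 13·4 + 5·3 = 146
Jones has the highest total.

Jones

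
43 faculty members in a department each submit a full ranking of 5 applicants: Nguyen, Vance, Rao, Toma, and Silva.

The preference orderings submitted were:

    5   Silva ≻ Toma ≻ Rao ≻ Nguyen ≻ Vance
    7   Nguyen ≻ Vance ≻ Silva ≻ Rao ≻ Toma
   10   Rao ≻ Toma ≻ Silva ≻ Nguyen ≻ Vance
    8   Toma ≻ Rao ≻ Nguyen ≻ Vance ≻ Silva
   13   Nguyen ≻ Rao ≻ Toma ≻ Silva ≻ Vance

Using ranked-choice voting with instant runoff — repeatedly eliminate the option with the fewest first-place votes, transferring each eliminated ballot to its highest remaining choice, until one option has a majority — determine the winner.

Toma

Round 1: Nguyen 20, Rao 10, Toma 8, Silva 5, Vance 0. Vance has the fewest and is eliminated.
Round 2: Nguyen 20, Rao 10, Toma 8, Silva 5. Silva has the fewest and is eliminated.
Round 3: Nguyen 20, Toma 13, Rao 10. Rao has the fewest and is eliminated.
Round 4: Toma 23, Nguyen 20. Toma has a majority.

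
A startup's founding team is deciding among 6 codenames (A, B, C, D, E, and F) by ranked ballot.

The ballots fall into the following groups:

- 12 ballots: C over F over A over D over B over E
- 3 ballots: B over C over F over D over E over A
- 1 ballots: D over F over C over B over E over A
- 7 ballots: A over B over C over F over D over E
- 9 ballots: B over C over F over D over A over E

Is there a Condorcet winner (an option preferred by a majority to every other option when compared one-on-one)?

No

Head-to-head results (32 voters total):
A vs B: A wins 19–13.
A vs C: C wins 25–7.
A vs D: A wins 19–13.
A vs E: A wins 28–4.
A vs F: F wins 25–7.
B vs C: B wins 19–13.
B vs D: B wins 19–13.
B vs E: B wins 32–0.
B vs F: B wins 19–13.
C vs D: C wins 31–1.
C vs E: C wins 32–0.
C vs F: C wins 31–1.
D vs E: D wins 32–0.
D vs F: F wins 31–1.
E vs F: F wins 32–0.
No candidate beats all others: A beats B beats C beats A, a majority cycle.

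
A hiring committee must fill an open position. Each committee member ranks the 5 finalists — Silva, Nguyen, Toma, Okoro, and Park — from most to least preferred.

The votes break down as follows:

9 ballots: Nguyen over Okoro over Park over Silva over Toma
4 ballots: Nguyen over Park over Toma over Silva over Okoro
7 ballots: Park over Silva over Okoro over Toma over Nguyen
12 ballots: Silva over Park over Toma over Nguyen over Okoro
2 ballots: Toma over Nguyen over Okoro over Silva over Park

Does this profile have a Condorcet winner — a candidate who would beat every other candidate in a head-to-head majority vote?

Yes

Head-to-head results (34 voters total):
Silva vs Nguyen: Silva wins 19–15.
Silva vs Toma: Silva wins 28–6.
Silva vs Okoro: Silva wins 23–11.
Silva vs Park: Park wins 20–14.
Nguyen vs Toma: Toma wins 21–13.
Nguyen vs Okoro: Nguyen wins 27–7.
Nguyen vs Park: Park wins 19–15.
Toma vs Okoro: Toma wins 18–16.
Toma vs Park: Park wins 32–2.
Okoro vs Park: Park wins 23–11.
Park beats each rival — Silva (20–14), Nguyen (19–15), Toma (32–2), Okoro (23–11) — so Park is the Condorcet winner.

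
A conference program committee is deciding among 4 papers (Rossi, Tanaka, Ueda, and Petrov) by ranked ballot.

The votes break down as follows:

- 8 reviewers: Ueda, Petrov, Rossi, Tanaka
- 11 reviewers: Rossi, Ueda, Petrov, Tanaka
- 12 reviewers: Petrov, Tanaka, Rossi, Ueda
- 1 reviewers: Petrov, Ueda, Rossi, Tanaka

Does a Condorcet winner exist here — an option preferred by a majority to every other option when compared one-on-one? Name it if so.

None — there is no Condorcet winner

Head-to-head results (32 voters total):
Rossi vs Tanaka: Rossi wins 20–12.
Rossi vs Ueda: Rossi wins 23–9.
Rossi vs Petrov: Petrov wins 21–11.
Tanaka vs Ueda: Ueda wins 20–12.
Tanaka vs Petrov: Petrov wins 32–0.
Ueda vs Petrov: Ueda wins 19–13.
No candidate beats all others: Rossi beats Ueda beats Petrov beats Rossi, a majority cycle.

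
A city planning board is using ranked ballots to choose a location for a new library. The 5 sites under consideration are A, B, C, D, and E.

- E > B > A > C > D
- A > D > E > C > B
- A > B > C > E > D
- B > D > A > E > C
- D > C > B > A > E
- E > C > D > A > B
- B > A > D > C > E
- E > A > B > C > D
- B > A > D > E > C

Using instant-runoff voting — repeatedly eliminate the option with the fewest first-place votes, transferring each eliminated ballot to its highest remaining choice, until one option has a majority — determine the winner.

Round 1: B 3, E 3, A 2, D 1, C 0. C has the fewest and is eliminated.
Round 2: B 3, E 3, A 2, D 1. D has the fewest and is eliminated.
Round 3: B 4, E 3, A 2. A has the fewest and is eliminated.
Round 4: B 5, E 4. B has a majority.

B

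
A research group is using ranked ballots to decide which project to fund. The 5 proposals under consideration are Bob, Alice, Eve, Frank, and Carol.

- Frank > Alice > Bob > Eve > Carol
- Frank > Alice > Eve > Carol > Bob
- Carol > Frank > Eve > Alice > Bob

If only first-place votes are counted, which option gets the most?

Frank

First-place vote totals:
  Bob: 0
  Alice: 0
  Eve: 0
  Frank: 2
  Carol: 1
Frank has the most first-place votes.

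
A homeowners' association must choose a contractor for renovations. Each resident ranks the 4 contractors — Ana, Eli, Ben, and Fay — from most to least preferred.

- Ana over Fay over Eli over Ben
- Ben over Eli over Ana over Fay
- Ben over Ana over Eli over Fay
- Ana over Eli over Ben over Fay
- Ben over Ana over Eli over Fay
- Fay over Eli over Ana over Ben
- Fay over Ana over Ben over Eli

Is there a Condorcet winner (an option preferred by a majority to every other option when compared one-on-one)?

Yes

Head-to-head results (7 voters total):
Ana vs Eli: Ana wins 5–2.
Ana vs Ben: Ana wins 4–3.
Ana vs Fay: Ana wins 5–2.
Eli vs Ben: Ben wins 4–3.
Eli vs Fay: Eli wins 4–3.
Ben vs Fay: Ben wins 4–3.
Ana beats each rival — Eli (5–2), Ben (4–3), Fay (5–2) — so Ana is the Condorcet winner.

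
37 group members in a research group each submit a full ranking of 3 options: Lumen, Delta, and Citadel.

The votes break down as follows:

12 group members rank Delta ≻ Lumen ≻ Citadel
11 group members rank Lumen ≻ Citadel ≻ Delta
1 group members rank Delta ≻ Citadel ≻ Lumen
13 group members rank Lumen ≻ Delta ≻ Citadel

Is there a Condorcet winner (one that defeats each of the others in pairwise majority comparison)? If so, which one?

Head-to-head results (37 voters total):
Lumen vs Delta: Lumen wins 24–13.
Lumen vs Citadel: Lumen wins 36–1.
Delta vs Citadel: Delta wins 26–11.
Lumen beats each rival — Delta (24–13), Citadel (36–1) — so Lumen is the Condorcet winner.

Lumen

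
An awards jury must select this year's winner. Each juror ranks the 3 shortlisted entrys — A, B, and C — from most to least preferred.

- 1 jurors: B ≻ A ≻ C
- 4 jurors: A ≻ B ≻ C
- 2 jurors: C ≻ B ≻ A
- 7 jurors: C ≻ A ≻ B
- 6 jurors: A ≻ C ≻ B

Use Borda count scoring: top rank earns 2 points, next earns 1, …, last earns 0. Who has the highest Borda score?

Borda scores:
  A: 1 + 4·2 + 2·0 + 7·1 + 6·2 = 28
  B: 2 + 4·1 + 2·1 + 7·0 + 6·0 = 8
  C: 0 + 4·0 + 2·2 + 7·2 + 6·1 = 24
A has the highest total.

A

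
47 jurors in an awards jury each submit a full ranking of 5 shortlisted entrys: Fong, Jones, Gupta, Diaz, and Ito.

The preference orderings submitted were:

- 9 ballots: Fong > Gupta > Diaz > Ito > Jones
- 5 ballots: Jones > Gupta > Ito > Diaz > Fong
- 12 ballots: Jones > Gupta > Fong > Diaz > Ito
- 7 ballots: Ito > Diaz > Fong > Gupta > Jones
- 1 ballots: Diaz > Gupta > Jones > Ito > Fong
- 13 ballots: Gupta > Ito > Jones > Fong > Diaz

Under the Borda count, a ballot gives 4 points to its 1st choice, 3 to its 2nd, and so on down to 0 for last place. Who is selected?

Gupta

Borda scores:
  Fong: 9·4 + 5·0 + 12·2 + 7·2 + 0 + 13·1 = 87
  Jones: 9·0 + 5·4 + 12·4 + 7·0 + 2 + 13·2 = 96
  Gupta: 9·3 + 5·3 + 12·3 + 7·1 + 3 + 13·4 = 140
  Diaz: 9·2 + 5·1 + 12·1 + 7·3 + 4 + 13·0 = 60
  Ito: 9·1 + 5·2 + 12·0 + 7·4 + 1 + 13·3 = 87
Gupta has the highest total.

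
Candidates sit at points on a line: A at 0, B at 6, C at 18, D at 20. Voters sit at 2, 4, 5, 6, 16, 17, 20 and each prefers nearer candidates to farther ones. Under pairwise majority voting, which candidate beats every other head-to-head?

With single-peaked preferences on a line, the Condorcet winner is the candidate closest to the median voter.
The median voter (position 6) is closest to B at 6.
Check: B vs D — voters closer to B: 4 of 7.

B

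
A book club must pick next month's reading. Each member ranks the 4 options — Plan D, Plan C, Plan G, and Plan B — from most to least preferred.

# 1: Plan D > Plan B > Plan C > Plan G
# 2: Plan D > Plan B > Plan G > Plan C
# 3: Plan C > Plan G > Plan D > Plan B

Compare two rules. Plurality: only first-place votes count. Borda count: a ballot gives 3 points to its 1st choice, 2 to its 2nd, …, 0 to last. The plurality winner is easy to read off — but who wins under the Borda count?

Plan D

Plurality first-place counts: Plan D 2, Plan C 1, Plan G 0, Plan B 0 → Plan D.
Borda totals: Plan D 7, Plan C 4, Plan G 3, Plan B 4 → Plan D.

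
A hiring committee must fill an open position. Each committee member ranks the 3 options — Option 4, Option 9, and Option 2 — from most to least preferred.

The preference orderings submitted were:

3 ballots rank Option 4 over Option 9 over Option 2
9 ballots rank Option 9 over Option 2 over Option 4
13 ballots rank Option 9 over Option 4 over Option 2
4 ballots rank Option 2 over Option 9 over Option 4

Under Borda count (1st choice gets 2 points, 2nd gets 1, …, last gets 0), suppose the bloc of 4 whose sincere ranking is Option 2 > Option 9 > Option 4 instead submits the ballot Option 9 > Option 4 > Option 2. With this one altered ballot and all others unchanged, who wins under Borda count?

Borda totals with the altered ballot: Option 4 23, Option 9 55, Option 2 9.
The winner is unchanged: still Option 9.

Option 9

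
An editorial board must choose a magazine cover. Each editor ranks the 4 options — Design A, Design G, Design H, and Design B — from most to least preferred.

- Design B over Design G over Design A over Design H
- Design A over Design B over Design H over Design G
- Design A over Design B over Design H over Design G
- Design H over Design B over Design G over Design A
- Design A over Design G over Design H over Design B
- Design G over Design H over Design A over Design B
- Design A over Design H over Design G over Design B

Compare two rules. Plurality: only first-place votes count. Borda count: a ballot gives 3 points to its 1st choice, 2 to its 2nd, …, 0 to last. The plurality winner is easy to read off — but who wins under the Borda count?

Design A

Plurality first-place counts: Design A 4, Design G 1, Design H 1, Design B 1 → Design A.
Borda totals: Design A 14, Design G 9, Design H 10, Design B 9 → Design A.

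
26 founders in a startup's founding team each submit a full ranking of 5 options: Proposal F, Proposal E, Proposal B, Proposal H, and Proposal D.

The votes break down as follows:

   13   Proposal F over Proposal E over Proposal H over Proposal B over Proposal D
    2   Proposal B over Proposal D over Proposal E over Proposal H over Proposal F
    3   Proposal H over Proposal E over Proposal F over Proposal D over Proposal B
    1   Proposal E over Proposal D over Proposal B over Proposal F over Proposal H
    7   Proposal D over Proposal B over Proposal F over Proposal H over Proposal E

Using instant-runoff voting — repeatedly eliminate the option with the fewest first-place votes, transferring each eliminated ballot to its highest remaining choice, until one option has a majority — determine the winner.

Round 1: Proposal F 13, Proposal D 7, Proposal H 3, Proposal B 2, Proposal E 1. Proposal E has the fewest and is eliminated.
Round 2: Proposal F 13, Proposal D 8, Proposal H 3, Proposal B 2. Proposal B has the fewest and is eliminated.
Round 3: Proposal F 13, Proposal D 10, Proposal H 3. Proposal H has the fewest and is eliminated.
Round 4: Proposal F 16, Proposal D 10. Proposal F has a majority.

Proposal F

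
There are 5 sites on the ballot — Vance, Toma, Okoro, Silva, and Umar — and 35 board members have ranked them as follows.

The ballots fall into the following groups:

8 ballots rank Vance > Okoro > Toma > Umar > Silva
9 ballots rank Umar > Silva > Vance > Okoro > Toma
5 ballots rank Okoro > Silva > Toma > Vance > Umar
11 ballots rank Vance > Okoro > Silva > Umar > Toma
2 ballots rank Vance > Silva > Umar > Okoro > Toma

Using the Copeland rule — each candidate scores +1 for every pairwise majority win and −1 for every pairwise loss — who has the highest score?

Vance

Pairwise results:
  Vance vs Toma: Vance wins 30–5.
  Vance vs Okoro: Vance wins 30–5.
  Vance vs Silva: Vance wins 21–14.
  Vance vs Umar: Vance wins 26–9.
  Toma vs Okoro: Okoro wins 35–0.
  Toma vs Silva: Silva wins 27–8.
  Toma vs Umar: Umar wins 22–13.
  Okoro vs Silva: Okoro wins 24–11.
  Okoro vs Umar: Okoro wins 24–11.
  Silva vs Umar: Silva wins 18–17.
Copeland scores (wins − losses):
  Vance: 4 − 0 = 4
  Toma: 0 − 4 = -4
  Okoro: 3 − 1 = 2
  Silva: 2 − 2 = 0
  Umar: 1 − 3 = -2
Vance has the best Copeland score.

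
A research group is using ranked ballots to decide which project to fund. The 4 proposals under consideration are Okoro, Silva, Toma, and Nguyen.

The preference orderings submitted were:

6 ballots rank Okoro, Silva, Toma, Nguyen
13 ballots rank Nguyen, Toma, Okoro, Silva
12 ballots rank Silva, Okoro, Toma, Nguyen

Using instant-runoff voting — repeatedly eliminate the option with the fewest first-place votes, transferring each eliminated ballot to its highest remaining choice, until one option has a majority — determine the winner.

Round 1: Nguyen 13, Silva 12, Okoro 6, Toma 0. Toma has the fewest and is eliminated.
Round 2: Nguyen 13, Silva 12, Okoro 6. Okoro has the fewest and is eliminated.
Round 3: Silva 18, Nguyen 13. Silva has a majority.

Silva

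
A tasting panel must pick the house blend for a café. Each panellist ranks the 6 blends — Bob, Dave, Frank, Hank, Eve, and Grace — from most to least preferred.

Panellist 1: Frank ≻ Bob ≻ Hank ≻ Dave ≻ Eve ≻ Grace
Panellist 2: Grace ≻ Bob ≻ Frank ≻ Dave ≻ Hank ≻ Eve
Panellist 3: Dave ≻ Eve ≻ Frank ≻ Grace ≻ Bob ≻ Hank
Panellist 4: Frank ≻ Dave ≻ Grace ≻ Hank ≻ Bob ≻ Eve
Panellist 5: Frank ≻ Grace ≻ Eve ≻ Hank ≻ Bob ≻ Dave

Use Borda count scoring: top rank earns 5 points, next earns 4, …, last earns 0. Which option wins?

Frank

Borda scores:
  Bob: 4 + 4 + 1 + 1 + 1 = 11
  Dave: 2 + 2 + 5 + 4 + 0 = 13
  Frank: 5 + 3 + 3 + 5 + 5 = 21
  Hank: 3 + 1 + 0 + 2 + 2 = 8
  Eve: 1 + 0 + 4 + 0 + 3 = 8
  Grace: 0 + 5 + 2 + 3 + 4 = 14
Frank has the highest total.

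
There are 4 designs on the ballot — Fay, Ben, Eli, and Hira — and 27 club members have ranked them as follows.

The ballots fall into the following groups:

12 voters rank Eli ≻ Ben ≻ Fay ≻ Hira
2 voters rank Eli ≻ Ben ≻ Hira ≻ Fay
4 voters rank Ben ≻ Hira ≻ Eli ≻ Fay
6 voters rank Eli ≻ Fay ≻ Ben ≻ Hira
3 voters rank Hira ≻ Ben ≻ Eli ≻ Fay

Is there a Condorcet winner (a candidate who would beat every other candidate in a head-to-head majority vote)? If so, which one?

Eli

Head-to-head results (27 voters total):
Fay vs Ben: Ben wins 21–6.
Fay vs Eli: Eli wins 27–0.
Fay vs Hira: Fay wins 18–9.
Ben vs Eli: Eli wins 20–7.
Ben vs Hira: Ben wins 24–3.
Eli vs Hira: Eli wins 20–7.
Eli beats each rival — Fay (27–0), Ben (20–7), Hira (20–7) — so Eli is the Condorcet winner.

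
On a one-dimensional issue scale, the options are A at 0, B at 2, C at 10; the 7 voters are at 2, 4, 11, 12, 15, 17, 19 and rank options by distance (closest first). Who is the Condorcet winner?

With single-peaked preferences on a line, the Condorcet winner is the candidate closest to the median voter.
The median voter (position 12) is closest to C at 10.
Check: C vs B — voters closer to C: 5 of 7.

C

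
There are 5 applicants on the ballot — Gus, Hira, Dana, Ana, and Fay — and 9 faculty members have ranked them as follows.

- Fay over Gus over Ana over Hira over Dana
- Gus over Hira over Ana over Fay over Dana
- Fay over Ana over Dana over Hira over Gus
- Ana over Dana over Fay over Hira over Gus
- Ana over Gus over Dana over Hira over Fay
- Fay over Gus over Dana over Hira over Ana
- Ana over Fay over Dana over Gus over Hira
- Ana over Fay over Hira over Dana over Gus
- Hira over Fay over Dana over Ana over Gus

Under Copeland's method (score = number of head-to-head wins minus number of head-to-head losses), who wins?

Pairwise results:
  Gus vs Hira: Gus wins 5–4.
  Gus vs Dana: Dana wins 5–4.
  Gus vs Ana: Ana wins 6–3.
  Gus vs Fay: Fay wins 7–2.
  Hira vs Dana: Dana wins 5–4.
  Hira vs Ana: Ana wins 6–3.
  Hira vs Fay: Fay wins 6–3.
  Dana vs Ana: Ana wins 7–2.
  Dana vs Fay: Fay wins 7–2.
  Ana vs Fay: Ana wins 5–4.
Copeland scores (wins − losses):
  Gus: 1 − 3 = -2
  Hira: 0 − 4 = -4
  Dana: 2 − 2 = 0
  Ana: 4 − 0 = 4
  Fay: 3 − 1 = 2
Ana has the best Copeland score.

Ana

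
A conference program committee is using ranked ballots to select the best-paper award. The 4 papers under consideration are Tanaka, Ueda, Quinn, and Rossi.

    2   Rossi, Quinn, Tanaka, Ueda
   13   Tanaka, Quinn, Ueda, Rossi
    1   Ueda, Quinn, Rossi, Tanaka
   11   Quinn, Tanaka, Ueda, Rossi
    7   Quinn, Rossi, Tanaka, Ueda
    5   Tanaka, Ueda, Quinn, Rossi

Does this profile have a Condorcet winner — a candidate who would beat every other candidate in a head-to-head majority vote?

Head-to-head results (39 voters total):
Tanaka vs Ueda: Tanaka wins 38–1.
Tanaka vs Quinn: Quinn wins 21–18.
Tanaka vs Rossi: Tanaka wins 29–10.
Ueda vs Quinn: Quinn wins 33–6.
Ueda vs Rossi: Ueda wins 30–9.
Quinn vs Rossi: Quinn wins 37–2.
Quinn beats each rival — Tanaka (21–18), Ueda (33–6), Rossi (37–2) — so Quinn is the Condorcet winner.

Yes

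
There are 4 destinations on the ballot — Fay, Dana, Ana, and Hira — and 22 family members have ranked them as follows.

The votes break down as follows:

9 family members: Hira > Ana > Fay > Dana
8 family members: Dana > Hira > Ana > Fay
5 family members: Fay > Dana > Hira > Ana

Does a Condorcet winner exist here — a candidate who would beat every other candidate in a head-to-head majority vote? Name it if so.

Head-to-head results (22 voters total):
Fay vs Dana: Fay wins 14–8.
Fay vs Ana: Ana wins 17–5.
Fay vs Hira: Hira wins 17–5.
Dana vs Ana: Dana wins 13–9.
Dana vs Hira: Dana wins 13–9.
Ana vs Hira: Hira wins 22–0.
No candidate beats all others: Fay beats Dana beats Ana beats Fay, a majority cycle.

No Condorcet winner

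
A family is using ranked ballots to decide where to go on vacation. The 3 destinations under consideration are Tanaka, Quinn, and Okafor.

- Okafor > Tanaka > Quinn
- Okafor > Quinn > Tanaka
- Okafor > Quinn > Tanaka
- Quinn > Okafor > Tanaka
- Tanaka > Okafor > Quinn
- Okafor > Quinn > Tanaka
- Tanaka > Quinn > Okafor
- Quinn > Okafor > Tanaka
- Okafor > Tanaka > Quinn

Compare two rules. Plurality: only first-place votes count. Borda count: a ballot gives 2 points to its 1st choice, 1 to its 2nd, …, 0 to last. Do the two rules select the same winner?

Plurality first-place counts: Tanaka 2, Quinn 2, Okafor 5 → Okafor.
Borda totals: Tanaka 6, Quinn 8, Okafor 13 → Okafor.
The two rules agree on Okafor.

Yes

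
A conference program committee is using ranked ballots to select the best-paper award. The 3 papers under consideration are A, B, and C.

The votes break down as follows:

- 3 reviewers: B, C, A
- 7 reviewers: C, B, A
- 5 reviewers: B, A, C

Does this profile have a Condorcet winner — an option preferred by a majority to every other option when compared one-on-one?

Head-to-head results (15 voters total):
A vs B: B wins 15–0.
A vs C: C wins 10–5.
B vs C: B wins 8–7.
B beats each rival — A (15–0), C (8–7) — so B is the Condorcet winner.

Yes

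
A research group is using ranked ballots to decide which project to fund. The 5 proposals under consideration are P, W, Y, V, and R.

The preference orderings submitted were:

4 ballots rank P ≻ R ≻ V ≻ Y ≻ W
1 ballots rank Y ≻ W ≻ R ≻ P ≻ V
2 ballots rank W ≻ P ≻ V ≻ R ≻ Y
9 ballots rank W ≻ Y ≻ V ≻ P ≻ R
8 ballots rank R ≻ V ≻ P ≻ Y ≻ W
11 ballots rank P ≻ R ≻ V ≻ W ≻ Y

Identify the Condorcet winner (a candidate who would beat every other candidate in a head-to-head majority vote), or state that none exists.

Head-to-head results (35 voters total):
P vs W: P wins 23–12.
P vs Y: P wins 25–10.
P vs V: P wins 18–17.
P vs R: P wins 26–9.
W vs Y: W wins 22–13.
W vs V: V wins 23–12.
W vs R: R wins 23–12.
Y vs V: V wins 25–10.
Y vs R: R wins 25–10.
V vs R: R wins 24–11.
P beats each rival — W (23–12), Y (25–10), V (18–17), R (26–9) — so P is the Condorcet winner.

P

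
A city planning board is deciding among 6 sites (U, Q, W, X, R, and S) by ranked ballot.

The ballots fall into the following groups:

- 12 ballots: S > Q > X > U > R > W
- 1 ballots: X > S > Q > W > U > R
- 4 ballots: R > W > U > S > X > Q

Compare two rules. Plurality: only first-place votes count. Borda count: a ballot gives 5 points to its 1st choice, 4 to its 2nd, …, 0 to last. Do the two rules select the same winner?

Plurality first-place counts: U 0, Q 0, W 0, X 1, R 4, S 12 → S.
Borda totals: U 37, Q 51, W 18, X 45, R 32, S 72 → S.
The two rules agree on S.

Yes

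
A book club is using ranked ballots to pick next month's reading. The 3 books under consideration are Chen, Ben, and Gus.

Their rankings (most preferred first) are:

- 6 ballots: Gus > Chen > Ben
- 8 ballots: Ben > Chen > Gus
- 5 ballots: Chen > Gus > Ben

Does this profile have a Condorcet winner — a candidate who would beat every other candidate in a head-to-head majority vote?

Head-to-head results (19 voters total):
Chen vs Ben: Chen wins 11–8.
Chen vs Gus: Chen wins 13–6.
Ben vs Gus: Gus wins 11–8.
Chen beats each rival — Ben (11–8), Gus (13–6) — so Chen is the Condorcet winner.

Yes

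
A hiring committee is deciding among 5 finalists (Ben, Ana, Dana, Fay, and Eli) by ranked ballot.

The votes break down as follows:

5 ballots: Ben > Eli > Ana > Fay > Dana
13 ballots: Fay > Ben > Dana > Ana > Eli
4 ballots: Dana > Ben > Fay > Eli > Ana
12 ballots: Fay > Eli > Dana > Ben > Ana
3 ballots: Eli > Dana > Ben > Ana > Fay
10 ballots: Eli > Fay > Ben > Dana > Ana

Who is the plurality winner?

Fay

First-place vote totals:
  Ben: 5
  Ana: 0
  Dana: 4
  Fay: 25
  Eli: 13
Fay has the most first-place votes.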